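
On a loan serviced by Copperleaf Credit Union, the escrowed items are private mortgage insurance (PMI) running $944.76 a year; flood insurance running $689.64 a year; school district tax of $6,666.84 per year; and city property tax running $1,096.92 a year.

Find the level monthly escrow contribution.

$783.18

Private mortgage insurance (PMI) — $944.76 annually
Flood insurance — $689.64 annually
School district tax — $6,666.84 annually
City property tax — $1,096.92 annually
Annual escrow total = $9,398.16
Base monthly escrow = $9,398.16 / 12 = $783.18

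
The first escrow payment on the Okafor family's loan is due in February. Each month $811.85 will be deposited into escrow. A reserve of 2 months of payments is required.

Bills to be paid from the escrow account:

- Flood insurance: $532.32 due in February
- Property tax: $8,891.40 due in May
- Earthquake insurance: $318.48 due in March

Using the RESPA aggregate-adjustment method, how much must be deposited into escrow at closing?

$8,118.50

Cushion = 2 × $811.85 = $1,623.70
Trial balance (start $0, +$811.85 each month, − disbursements):
  Feb: +$811.85 − $532.32 → $279.53
  Mar: +$811.85 − $318.48 → $772.90
  Apr: +$811.85 → $1,584.75
  May: +$811.85 − $8,891.40 → -$6,494.80
  Jun: +$811.85 → -$5,682.95
  Jul: +$811.85 → -$4,871.10
  Aug: +$811.85 → -$4,059.25
  Sep: +$811.85 → -$3,247.40
  Oct: +$811.85 → -$2,435.55
  Nov: +$811.85 → -$1,623.70
  Dec: +$811.85 → -$811.85
  Jan: +$811.85 → $0.00
Lowest trial balance = -$6,494.80 (May)
Initial deposit = cushion − low point = $1,623.70 − (-$6,494.80) = $8,118.50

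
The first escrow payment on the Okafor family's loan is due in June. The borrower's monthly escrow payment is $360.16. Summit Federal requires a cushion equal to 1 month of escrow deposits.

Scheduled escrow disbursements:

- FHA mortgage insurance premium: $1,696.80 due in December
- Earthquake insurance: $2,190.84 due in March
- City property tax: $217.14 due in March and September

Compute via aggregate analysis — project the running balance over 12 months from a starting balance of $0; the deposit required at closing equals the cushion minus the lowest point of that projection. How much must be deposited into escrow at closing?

Cushion = 1 × $360.16 = $360.16
Trial balance (start $0, +$360.16 each month, − disbursements):
  Jun: +$360.16 → $360.16
  Jul: +$360.16 → $720.32
  Aug: +$360.16 → $1,080.48
  Sep: +$360.16 − $217.14 → $1,223.50
  Oct: +$360.16 → $1,583.66
  Nov: +$360.16 → $1,943.82
  Dec: +$360.16 − $1,696.80 → $607.18
  Jan: +$360.16 → $967.34
  Feb: +$360.16 → $1,327.50
  Mar: +$360.16 − $2,407.98 → -$720.32
  Apr: +$360.16 → -$360.16
  May: +$360.16 → $0.00
Lowest trial balance = -$720.32 (Mar)
Initial deposit = cushion − low point = $360.16 − (-$720.32) = $1,080.48

$1,080.48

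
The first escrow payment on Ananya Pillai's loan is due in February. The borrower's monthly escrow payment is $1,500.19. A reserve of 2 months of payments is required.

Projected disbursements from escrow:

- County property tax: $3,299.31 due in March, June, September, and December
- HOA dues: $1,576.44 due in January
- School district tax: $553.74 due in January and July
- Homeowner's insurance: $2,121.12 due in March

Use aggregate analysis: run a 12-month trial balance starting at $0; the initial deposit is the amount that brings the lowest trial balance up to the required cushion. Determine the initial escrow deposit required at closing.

Cushion = 2 × $1,500.19 = $3,000.38
Trial balance (start $0, +$1,500.19 each month, − disbursements):
  Feb: +$1,500.19 → $1,500.19
  Mar: +$1,500.19 − $5,420.43 → -$2,420.05
  Apr: +$1,500.19 → -$919.86
  May: +$1,500.19 → $580.33
  Jun: +$1,500.19 − $3,299.31 → -$1,218.79
  Jul: +$1,500.19 − $553.74 → -$272.34
  Aug: +$1,500.19 → $1,227.85
  Sep: +$1,500.19 − $3,299.31 → -$571.27
  Oct: +$1,500.19 → $928.92
  Nov: +$1,500.19 → $2,429.11
  Dec: +$1,500.19 − $3,299.31 → $629.99
  Jan: +$1,500.19 − $2,130.18 → $0.00
Lowest trial balance = -$2,420.05 (Mar)
Initial deposit = cushion − low point = $3,000.38 − (-$2,420.05) = $5,420.43

$5,420.43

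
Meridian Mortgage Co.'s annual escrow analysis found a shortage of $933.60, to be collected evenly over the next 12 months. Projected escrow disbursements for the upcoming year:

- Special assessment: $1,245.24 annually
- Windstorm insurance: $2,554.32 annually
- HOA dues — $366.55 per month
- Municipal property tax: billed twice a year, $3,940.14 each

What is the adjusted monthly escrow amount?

Special assessment — $1,245.24 per year
Windstorm insurance — $2,554.32 per year
HOA dues — $366.55 × 12 = $4,398.60 per year
Municipal property tax — $3,940.14 × 2 = $7,880.28 per year
Combined annual = $1,245.24 + $2,554.32 + $4,398.60 + $7,880.28 = $16,078.44
Monthly = $16,078.44 ÷ 12 = $1,339.87
Shortage per month = $933.60 ÷ 12 = $77.80
New monthly escrow = $1,339.87 + $77.80 = $1,417.67

$1,417.67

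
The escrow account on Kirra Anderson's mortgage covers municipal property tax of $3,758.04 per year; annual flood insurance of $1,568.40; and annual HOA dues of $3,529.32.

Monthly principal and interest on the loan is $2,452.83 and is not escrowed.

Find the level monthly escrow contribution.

Municipal property tax — $3,758.04 annually
Flood insurance — $1,568.40 annually
HOA dues — $3,529.32 annually
Total annual escrow = $3,758.04 + $1,568.40 + $3,529.32 = $8,855.76
Monthly = $8,855.76 ÷ 12 = $737.98

$737.98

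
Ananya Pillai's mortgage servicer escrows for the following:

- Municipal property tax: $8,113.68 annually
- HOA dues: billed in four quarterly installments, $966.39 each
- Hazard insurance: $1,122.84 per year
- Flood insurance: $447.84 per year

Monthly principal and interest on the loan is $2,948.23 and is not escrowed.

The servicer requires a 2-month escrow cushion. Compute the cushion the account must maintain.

Municipal property tax: $8,113.68
HOA dues: $966.39 × 4 = $3,865.56
Hazard insurance: $1,122.84
Flood insurance: $447.84
Annual escrow total = $8,113.68 + $3,865.56 + $1,122.84 + $447.84 = $13,549.92
Monthly = $13,549.92 ÷ 12 = $1,129.16
Cushion = 2 × $1,129.16 = $2,258.32

$2,258.32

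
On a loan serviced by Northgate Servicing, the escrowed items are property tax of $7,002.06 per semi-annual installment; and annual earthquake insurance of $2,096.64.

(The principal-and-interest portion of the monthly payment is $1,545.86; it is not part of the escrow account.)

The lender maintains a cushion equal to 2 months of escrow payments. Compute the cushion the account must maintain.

Property tax = $7,002.06 × 2 = $14,004.12 annually
Earthquake insurance = $2,096.64 annually
Total per year = $16,100.76
Base monthly escrow = $16,100.76 ÷ 12 = $1,341.73
Cushion = 2 × $1,341.73 = $2,683.46

$2,683.46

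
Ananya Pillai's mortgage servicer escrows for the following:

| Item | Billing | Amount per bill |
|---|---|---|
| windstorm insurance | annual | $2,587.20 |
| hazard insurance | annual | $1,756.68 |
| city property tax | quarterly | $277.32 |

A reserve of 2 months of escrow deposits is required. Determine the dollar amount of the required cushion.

$908.86

Windstorm insurance = $2,587.20 annually
Hazard insurance = $1,756.68 annually
City property tax = $277.32 × 4 = $1,109.28 annually
Yearly total = $2,587.20 + $1,756.68 + $1,109.28 = $5,453.16
Base monthly escrow = $5,453.16 ÷ 12 = $454.43
Required cushion = 2 × $454.43 = $908.86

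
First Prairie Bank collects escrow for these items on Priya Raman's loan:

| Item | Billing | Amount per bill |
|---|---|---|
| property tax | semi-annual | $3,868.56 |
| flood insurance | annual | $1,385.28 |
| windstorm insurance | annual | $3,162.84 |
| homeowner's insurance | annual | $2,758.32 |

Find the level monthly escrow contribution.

Property tax — $3,868.56 × 2 = $7,737.12
Flood insurance — $1,385.28
Windstorm insurance — $3,162.84
Homeowner's insurance — $2,758.32
Yearly total = $7,737.12 + $1,385.28 + $3,162.84 + $2,758.32 = $15,043.56
Base monthly escrow = $15,043.56 / 12 = $1,253.63

$1,253.63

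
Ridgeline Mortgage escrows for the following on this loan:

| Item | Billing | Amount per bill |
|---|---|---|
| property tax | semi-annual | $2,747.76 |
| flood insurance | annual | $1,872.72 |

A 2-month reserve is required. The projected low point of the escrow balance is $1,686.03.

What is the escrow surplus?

Property tax — $2,747.76 × 2 = $5,495.52
Flood insurance — $1,872.72
Total annual escrow = $5,495.52 + $1,872.72 = $7,368.24
Per month = $7,368.24 ÷ 12 = $614.02
Required reserve = 2 × $614.02 = $1,228.04
Excess over cushion: $1,686.03 − $1,228.04 = $457.99

$457.99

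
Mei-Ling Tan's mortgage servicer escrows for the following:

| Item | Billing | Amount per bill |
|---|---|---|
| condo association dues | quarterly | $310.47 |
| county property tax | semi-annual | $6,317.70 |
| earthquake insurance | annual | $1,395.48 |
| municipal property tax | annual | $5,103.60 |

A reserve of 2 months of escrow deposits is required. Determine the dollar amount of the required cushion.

Condo association dues = $310.47 × 4 = $1,241.88/yr
County property tax = $6,317.70 × 2 = $12,635.40/yr
Earthquake insurance = $1,395.48/yr
Municipal property tax = $5,103.60/yr
Annual escrow total = $20,376.36
Monthly escrow = $20,376.36 ÷ 12 = $1,698.03
Cushion = 2 × $1,698.03 = $3,396.06

$3,396.06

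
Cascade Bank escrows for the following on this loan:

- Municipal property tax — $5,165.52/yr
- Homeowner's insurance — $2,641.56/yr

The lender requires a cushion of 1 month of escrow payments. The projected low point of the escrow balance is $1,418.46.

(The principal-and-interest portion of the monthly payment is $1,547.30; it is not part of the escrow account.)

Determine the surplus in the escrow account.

Municipal property tax — $5,165.52 annually
Homeowner's insurance — $2,641.56 annually
Total per year = $7,807.08
Base monthly escrow = $7,807.08 ÷ 12 = $650.59
Required reserve = 1 × $650.59 = $650.59
Surplus = $1,418.46 − $650.59 = $767.87

$767.87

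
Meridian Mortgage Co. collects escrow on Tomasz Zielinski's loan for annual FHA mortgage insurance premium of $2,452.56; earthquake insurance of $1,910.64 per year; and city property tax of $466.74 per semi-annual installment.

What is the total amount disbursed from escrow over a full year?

FHA mortgage insurance premium: $2,452.56 annually
Earthquake insurance: $1,910.64 annually
City property tax: $466.74 × 2 = $933.48 annually
Annual escrow total = $5,296.68

$5,296.68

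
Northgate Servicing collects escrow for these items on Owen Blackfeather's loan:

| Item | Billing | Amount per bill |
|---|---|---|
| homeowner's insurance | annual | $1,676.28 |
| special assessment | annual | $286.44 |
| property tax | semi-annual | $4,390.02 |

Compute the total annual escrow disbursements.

Homeowner's insurance — $1,676.28
Special assessment — $286.44
Property tax — $4,390.02 × 2 = $8,780.04
Annual escrow total = $1,676.28 + $286.44 + $8,780.04 = $10,742.76

$10,742.76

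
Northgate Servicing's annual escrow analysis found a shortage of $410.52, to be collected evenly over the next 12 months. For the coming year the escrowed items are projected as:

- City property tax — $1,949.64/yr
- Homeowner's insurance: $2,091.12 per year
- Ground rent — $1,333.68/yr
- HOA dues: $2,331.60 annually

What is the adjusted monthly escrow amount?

City property tax = $1,949.64/yr
Homeowner's insurance = $2,091.12/yr
Ground rent = $1,333.68/yr
HOA dues = $2,331.60/yr
Total per year = $7,706.04
Per month = $7,706.04 / 12 = $642.17
Shortage per month = $410.52 / 12 = $34.21
New monthly escrow = $642.17 + $34.21 = $676.38

$676.38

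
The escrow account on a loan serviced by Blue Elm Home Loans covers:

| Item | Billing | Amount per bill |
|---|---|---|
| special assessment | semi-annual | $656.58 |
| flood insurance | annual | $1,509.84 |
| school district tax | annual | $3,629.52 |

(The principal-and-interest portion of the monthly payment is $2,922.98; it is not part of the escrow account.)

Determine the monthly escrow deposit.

Special assessment: $656.58 × 2 = $1,313.16/yr
Flood insurance: $1,509.84/yr
School district tax: $3,629.52/yr
Combined annual = $6,452.52
Per month = $6,452.52 ÷ 12 = $537.71

$537.71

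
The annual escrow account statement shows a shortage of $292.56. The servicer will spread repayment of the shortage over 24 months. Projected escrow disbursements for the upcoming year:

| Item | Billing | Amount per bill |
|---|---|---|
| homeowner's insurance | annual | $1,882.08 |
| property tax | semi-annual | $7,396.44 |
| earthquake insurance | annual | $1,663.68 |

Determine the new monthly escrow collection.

Homeowner's insurance: $1,882.08
Property tax: $7,396.44 × 2 = $14,792.88
Earthquake insurance: $1,663.68
Total per year = $1,882.08 + $14,792.88 + $1,663.68 = $18,338.64
Monthly = $18,338.64 ÷ 12 = $1,528.22
Shortage spread = $292.56 / 24 = $12.19/mo
New monthly escrow = $1,528.22 + $12.19 = $1,540.41

$1,540.41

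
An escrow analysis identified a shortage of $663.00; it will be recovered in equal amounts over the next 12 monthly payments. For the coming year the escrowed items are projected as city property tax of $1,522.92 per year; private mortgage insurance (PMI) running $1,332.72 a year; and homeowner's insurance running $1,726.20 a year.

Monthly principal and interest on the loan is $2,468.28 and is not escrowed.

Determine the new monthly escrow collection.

City property tax — $1,522.92 per year
Private mortgage insurance (PMI) — $1,332.72 per year
Homeowner's insurance — $1,726.20 per year
Total per year = $4,581.84
Per month = $4,581.84 / 12 = $381.82
Monthly shortage recovery: $663.00 / 12 = $55.25
Adjusted monthly = $381.82 + $55.25 = $437.07

$437.07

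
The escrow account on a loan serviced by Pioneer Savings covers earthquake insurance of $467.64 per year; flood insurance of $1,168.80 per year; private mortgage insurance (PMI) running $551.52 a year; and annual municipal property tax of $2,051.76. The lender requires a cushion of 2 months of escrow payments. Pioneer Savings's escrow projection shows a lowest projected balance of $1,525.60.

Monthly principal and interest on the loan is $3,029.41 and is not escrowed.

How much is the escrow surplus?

$818.98

Earthquake insurance: $467.64 annually
Flood insurance: $1,168.80 annually
Private mortgage insurance (PMI): $551.52 annually
Municipal property tax: $2,051.76 annually
Total per year = $4,239.72
Per month = $4,239.72 ÷ 12 = $353.31
Cushion = 2 × $353.31 = $706.62
Excess over cushion: $1,525.60 − $706.62 = $818.98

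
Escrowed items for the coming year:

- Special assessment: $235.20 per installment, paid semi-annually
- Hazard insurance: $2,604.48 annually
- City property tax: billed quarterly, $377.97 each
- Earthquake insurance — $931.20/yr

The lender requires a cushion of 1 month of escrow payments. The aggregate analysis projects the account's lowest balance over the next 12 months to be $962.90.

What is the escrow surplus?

$503.07

Special assessment = $235.20 × 2 = $470.40
Hazard insurance = $2,604.48
City property tax = $377.97 × 4 = $1,511.88
Earthquake insurance = $931.20
Annual escrow total = $470.40 + $2,604.48 + $1,511.88 + $931.20 = $5,517.96
Base monthly escrow = $5,517.96 ÷ 12 = $459.83
Required cushion = 1 × $459.83 = $459.83
Surplus = $962.90 − $459.83 = $503.07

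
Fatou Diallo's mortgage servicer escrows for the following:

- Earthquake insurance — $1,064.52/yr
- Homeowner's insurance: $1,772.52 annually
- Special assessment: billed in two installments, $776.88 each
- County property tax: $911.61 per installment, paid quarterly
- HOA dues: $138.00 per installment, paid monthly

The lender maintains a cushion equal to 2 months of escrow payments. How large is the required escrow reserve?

$1,615.54

Earthquake insurance = $1,064.52/yr
Homeowner's insurance = $1,772.52/yr
Special assessment = $776.88 × 2 = $1,553.76/yr
County property tax = $911.61 × 4 = $3,646.44/yr
HOA dues = $138.00 × 12 = $1,656.00/yr
Annual escrow total = $1,064.52 + $1,772.52 + $1,553.76 + $3,646.44 + $1,656.00 = $9,693.24
Base monthly escrow = $9,693.24 / 12 = $807.77
Required cushion = 2 × $807.77 = $1,615.54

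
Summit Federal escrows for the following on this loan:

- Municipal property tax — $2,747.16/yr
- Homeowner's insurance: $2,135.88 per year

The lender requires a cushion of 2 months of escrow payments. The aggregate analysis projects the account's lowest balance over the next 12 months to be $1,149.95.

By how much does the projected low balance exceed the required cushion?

$336.11

Municipal property tax: $2,747.16
Homeowner's insurance: $2,135.88
Total per year = $4,883.04
Per month = $4,883.04 ÷ 12 = $406.92
Required cushion = 2 × $406.92 = $813.84
Surplus = $1,149.95 − $813.84 = $336.11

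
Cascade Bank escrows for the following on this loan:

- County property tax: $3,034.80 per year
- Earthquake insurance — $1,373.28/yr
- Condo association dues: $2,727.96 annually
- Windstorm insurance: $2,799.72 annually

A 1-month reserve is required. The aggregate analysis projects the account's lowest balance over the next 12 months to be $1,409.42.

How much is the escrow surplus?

County property tax — $3,034.80 per year
Earthquake insurance — $1,373.28 per year
Condo association dues — $2,727.96 per year
Windstorm insurance — $2,799.72 per year
Total annual escrow = $3,034.80 + $1,373.28 + $2,727.96 + $2,799.72 = $9,935.76
Base monthly escrow = $9,935.76 / 12 = $827.98
Required cushion = 1 × $827.98 = $827.98
Excess over cushion: $1,409.42 − $827.98 = $581.44

$581.44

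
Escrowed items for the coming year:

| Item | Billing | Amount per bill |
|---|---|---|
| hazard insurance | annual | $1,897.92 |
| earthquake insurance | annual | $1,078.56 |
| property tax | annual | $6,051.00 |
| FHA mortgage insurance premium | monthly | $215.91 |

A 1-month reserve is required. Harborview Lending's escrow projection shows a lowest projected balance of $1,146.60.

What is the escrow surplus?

$178.40

Hazard insurance: $1,897.92 per year
Earthquake insurance: $1,078.56 per year
Property tax: $6,051.00 per year
FHA mortgage insurance premium: $215.91 × 12 = $2,590.92 per year
Yearly total = $1,897.92 + $1,078.56 + $6,051.00 + $2,590.92 = $11,618.40
Monthly escrow = $11,618.40 ÷ 12 = $968.20
Cushion = 1 × $968.20 = $968.20
Surplus = $1,146.60 − $968.20 = $178.40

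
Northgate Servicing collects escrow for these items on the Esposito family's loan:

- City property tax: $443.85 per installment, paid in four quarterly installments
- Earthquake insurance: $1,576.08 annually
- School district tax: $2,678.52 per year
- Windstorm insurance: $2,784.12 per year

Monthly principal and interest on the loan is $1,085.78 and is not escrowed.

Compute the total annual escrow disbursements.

City property tax = $443.85 × 4 = $1,775.40 per year
Earthquake insurance = $1,576.08 per year
School district tax = $2,678.52 per year
Windstorm insurance = $2,784.12 per year
Total per year = $1,775.40 + $1,576.08 + $2,678.52 + $2,784.12 = $8,814.12

$8,814.12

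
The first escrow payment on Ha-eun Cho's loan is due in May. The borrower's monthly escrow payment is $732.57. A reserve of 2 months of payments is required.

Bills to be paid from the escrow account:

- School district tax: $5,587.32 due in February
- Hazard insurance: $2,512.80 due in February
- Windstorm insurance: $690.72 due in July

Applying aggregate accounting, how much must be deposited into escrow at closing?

$2,930.28

Cushion = 2 × $732.57 = $1,465.14
Trial balance (start $0, +$732.57 each month, − disbursements):
  May: +$732.57 → $732.57
  Jun: +$732.57 → $1,465.14
  Jul: +$732.57 − $690.72 → $1,506.99
  Aug: +$732.57 → $2,239.56
  Sep: +$732.57 → $2,972.13
  Oct: +$732.57 → $3,704.70
  Nov: +$732.57 → $4,437.27
  Dec: +$732.57 → $5,169.84
  Jan: +$732.57 → $5,902.41
  Feb: +$732.57 − $8,100.12 → -$1,465.14
  Mar: +$732.57 → -$732.57
  Apr: +$732.57 → $0.00
Lowest trial balance = -$1,465.14 (Feb)
Initial deposit = cushion − low point = $1,465.14 − (-$1,465.14) = $2,930.28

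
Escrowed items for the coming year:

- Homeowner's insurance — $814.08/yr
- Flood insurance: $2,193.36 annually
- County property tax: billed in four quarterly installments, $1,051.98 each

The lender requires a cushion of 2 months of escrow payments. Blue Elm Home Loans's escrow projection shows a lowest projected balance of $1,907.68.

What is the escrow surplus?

Homeowner's insurance = $814.08 annually
Flood insurance = $2,193.36 annually
County property tax = $1,051.98 × 4 = $4,207.92 annually
Yearly total = $814.08 + $2,193.36 + $4,207.92 = $7,215.36
Per month = $7,215.36 ÷ 12 = $601.28
Required reserve = 2 × $601.28 = $1,202.56
Surplus = $1,907.68 − $1,202.56 = $705.12

$705.12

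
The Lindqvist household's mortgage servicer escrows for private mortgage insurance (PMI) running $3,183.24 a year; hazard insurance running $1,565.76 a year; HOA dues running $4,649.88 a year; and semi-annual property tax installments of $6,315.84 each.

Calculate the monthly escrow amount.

$1,835.88

Private mortgage insurance (PMI) — $3,183.24 annually
Hazard insurance — $1,565.76 annually
HOA dues — $4,649.88 annually
Property tax — $6,315.84 × 2 = $12,631.68 annually
Total annual escrow = $3,183.24 + $1,565.76 + $4,649.88 + $12,631.68 = $22,030.56
Monthly escrow = $22,030.56 ÷ 12 = $1,835.88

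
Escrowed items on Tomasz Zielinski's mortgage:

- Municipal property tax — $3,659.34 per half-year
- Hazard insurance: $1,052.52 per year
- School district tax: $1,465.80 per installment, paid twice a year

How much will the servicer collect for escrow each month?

Municipal property tax = $3,659.34 × 2 = $7,318.68 annually
Hazard insurance = $1,052.52 annually
School district tax = $1,465.80 × 2 = $2,931.60 annually
Combined annual = $11,302.80
Monthly escrow = $11,302.80 / 12 = $941.90

$941.90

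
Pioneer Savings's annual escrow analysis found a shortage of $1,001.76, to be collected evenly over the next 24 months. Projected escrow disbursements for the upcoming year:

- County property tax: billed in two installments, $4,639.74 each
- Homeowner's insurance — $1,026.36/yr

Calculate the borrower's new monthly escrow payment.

County property tax: $4,639.74 × 2 = $9,279.48/yr
Homeowner's insurance: $1,026.36/yr
Yearly total = $9,279.48 + $1,026.36 = $10,305.84
Base monthly escrow = $10,305.84 ÷ 12 = $858.82
Shortage spread = $1,001.76 / 24 = $41.74/mo
New monthly escrow = $858.82 + $41.74 = $900.56

$900.56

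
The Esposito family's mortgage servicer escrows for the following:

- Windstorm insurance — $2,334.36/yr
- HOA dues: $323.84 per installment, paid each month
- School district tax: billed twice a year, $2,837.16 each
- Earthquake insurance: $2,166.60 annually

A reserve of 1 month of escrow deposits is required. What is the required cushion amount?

Windstorm insurance = $2,334.36 per year
HOA dues = $323.84 × 12 = $3,886.08 per year
School district tax = $2,837.16 × 2 = $5,674.32 per year
Earthquake insurance = $2,166.60 per year
Total annual escrow = $2,334.36 + $3,886.08 + $5,674.32 + $2,166.60 = $14,061.36
Monthly = $14,061.36 ÷ 12 = $1,171.78
Reserve = 1 × $1,171.78 = $1,171.78

$1,171.78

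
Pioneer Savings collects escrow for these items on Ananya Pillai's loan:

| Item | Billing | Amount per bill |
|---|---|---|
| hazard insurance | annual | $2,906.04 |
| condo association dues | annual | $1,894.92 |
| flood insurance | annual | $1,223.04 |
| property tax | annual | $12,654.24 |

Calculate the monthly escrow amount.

Hazard insurance — $2,906.04 annually
Condo association dues — $1,894.92 annually
Flood insurance — $1,223.04 annually
Property tax — $12,654.24 annually
Combined annual = $18,678.24
Base monthly escrow = $18,678.24 / 12 = $1,556.52

$1,556.52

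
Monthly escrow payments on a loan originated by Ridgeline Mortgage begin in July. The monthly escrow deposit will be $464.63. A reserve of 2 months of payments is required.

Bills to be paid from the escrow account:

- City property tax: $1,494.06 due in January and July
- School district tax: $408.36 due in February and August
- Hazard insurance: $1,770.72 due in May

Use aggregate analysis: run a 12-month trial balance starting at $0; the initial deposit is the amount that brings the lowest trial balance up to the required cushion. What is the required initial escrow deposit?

Cushion = 2 × $464.63 = $929.26
Trial balance (start $0, +$464.63 each month, − disbursements):
  Jul: +$464.63 − $1,494.06 → -$1,029.43
  Aug: +$464.63 − $408.36 → -$973.16
  Sep: +$464.63 → -$508.53
  Oct: +$464.63 → -$43.90
  Nov: +$464.63 → $420.73
  Dec: +$464.63 → $885.36
  Jan: +$464.63 − $1,494.06 → -$144.07
  Feb: +$464.63 − $408.36 → -$87.80
  Mar: +$464.63 → $376.83
  Apr: +$464.63 → $841.46
  May: +$464.63 − $1,770.72 → -$464.63
  Jun: +$464.63 → $0.00
Lowest trial balance = -$1,029.43 (Jul)
Initial deposit = cushion − low point = $929.26 − (-$1,029.43) = $1,958.69

$1,958.69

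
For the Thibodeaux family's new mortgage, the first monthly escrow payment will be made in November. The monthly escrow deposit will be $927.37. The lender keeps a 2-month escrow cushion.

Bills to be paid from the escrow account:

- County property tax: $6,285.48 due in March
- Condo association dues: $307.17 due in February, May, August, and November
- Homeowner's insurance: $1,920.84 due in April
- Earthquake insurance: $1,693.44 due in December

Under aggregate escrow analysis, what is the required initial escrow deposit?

$6,804.62

Cushion = 2 × $927.37 = $1,854.74
Trial balance (start $0, +$927.37 each month, − disbursements):
  Nov: +$927.37 − $307.17 → $620.20
  Dec: +$927.37 − $1,693.44 → -$145.87
  Jan: +$927.37 → $781.50
  Feb: +$927.37 − $307.17 → $1,401.70
  Mar: +$927.37 − $6,285.48 → -$3,956.41
  Apr: +$927.37 − $1,920.84 → -$4,949.88
  May: +$927.37 − $307.17 → -$4,329.68
  Jun: +$927.37 → -$3,402.31
  Jul: +$927.37 → -$2,474.94
  Aug: +$927.37 − $307.17 → -$1,854.74
  Sep: +$927.37 → -$927.37
  Oct: +$927.37 → $0.00
Lowest trial balance = -$4,949.88 (Apr)
Initial deposit = cushion − low point = $1,854.74 − (-$4,949.88) = $6,804.62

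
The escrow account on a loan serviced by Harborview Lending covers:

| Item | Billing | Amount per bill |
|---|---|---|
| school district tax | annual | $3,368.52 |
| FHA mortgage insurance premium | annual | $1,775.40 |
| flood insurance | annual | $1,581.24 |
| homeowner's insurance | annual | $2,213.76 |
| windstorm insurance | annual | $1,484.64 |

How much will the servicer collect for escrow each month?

School district tax = $3,368.52 per year
FHA mortgage insurance premium = $1,775.40 per year
Flood insurance = $1,581.24 per year
Homeowner's insurance = $2,213.76 per year
Windstorm insurance = $1,484.64 per year
Yearly total = $3,368.52 + $1,775.40 + $1,581.24 + $2,213.76 + $1,484.64 = $10,423.56
Per month = $10,423.56 ÷ 12 = $868.63

$868.63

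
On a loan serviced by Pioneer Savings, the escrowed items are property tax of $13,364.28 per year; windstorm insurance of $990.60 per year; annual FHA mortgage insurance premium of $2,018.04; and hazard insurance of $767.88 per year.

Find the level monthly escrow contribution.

$1,428.40

Property tax — $13,364.28
Windstorm insurance — $990.60
FHA mortgage insurance premium — $2,018.04
Hazard insurance — $767.88
Total annual escrow = $17,140.80
Per month = $17,140.80 ÷ 12 = $1,428.40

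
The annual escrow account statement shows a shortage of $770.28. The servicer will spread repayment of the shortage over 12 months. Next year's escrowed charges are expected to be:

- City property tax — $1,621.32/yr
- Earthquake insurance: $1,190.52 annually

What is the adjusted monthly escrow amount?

$298.51

City property tax — $1,621.32
Earthquake insurance — $1,190.52
Annual escrow total = $1,621.32 + $1,190.52 = $2,811.84
Monthly escrow = $2,811.84 / 12 = $234.32
Monthly shortage recovery: $770.28 / 12 = $64.19
Adjusted monthly = $234.32 + $64.19 = $298.51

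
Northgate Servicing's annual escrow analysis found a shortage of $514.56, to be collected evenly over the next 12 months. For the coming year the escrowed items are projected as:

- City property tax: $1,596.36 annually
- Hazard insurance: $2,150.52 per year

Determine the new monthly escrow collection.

City property tax = $1,596.36 per year
Hazard insurance = $2,150.52 per year
Combined annual = $3,746.88
Monthly = $3,746.88 / 12 = $312.24
Monthly shortage recovery: $514.56 ÷ 12 = $42.88
Adjusted monthly = $312.24 + $42.88 = $355.12

$355.12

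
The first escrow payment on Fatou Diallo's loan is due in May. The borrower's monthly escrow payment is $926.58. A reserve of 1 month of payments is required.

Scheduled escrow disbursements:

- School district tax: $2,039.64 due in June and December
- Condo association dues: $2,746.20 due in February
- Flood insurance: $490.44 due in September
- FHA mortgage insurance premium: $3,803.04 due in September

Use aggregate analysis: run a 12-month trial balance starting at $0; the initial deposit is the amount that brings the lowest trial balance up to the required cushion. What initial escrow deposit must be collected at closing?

Cushion = 1 × $926.58 = $926.58
Trial balance (start $0, +$926.58 each month, − disbursements):
  May: +$926.58 → $926.58
  Jun: +$926.58 − $2,039.64 → -$186.48
  Jul: +$926.58 → $740.10
  Aug: +$926.58 → $1,666.68
  Sep: +$926.58 − $4,293.48 → -$1,700.22
  Oct: +$926.58 → -$773.64
  Nov: +$926.58 → $152.94
  Dec: +$926.58 − $2,039.64 → -$960.12
  Jan: +$926.58 → -$33.54
  Feb: +$926.58 − $2,746.20 → -$1,853.16
  Mar: +$926.58 → -$926.58
  Apr: +$926.58 → $0.00
Lowest trial balance = -$1,853.16 (Feb)
Initial deposit = cushion − low point = $926.58 − (-$1,853.16) = $2,779.74

$2,779.74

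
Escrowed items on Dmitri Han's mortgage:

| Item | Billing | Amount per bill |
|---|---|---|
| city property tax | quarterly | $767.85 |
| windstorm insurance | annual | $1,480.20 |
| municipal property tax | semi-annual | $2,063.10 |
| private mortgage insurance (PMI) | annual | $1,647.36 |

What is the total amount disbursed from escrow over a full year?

$10,325.16

City property tax: $767.85 × 4 = $3,071.40/yr
Windstorm insurance: $1,480.20/yr
Municipal property tax: $2,063.10 × 2 = $4,126.20/yr
Private mortgage insurance (PMI): $1,647.36/yr
Total annual escrow = $3,071.40 + $1,480.20 + $4,126.20 + $1,647.36 = $10,325.16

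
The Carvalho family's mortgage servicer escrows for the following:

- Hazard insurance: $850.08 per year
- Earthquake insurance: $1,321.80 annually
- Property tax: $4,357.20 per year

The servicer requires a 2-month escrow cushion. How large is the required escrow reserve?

$1,088.18

Hazard insurance: $850.08 per year
Earthquake insurance: $1,321.80 per year
Property tax: $4,357.20 per year
Total per year = $6,529.08
Monthly escrow = $6,529.08 ÷ 12 = $544.09
Reserve = 2 × $544.09 = $1,088.18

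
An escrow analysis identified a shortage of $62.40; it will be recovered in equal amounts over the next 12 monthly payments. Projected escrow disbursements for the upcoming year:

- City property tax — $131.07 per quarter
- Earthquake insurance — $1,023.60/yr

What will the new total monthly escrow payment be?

$134.19

City property tax: $131.07 × 4 = $524.28 annually
Earthquake insurance: $1,023.60 annually
Total annual escrow = $1,547.88
Monthly = $1,547.88 ÷ 12 = $128.99
Shortage spread = $62.40 ÷ 12 = $5.20/mo
New monthly escrow = $128.99 + $5.20 = $134.19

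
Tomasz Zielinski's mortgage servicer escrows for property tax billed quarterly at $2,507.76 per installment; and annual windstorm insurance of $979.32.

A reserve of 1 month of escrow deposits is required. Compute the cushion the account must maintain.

$917.53

Property tax = $2,507.76 × 4 = $10,031.04
Windstorm insurance = $979.32
Total per year = $11,010.36
Per month = $11,010.36 ÷ 12 = $917.53
Reserve = 1 × $917.53 = $917.53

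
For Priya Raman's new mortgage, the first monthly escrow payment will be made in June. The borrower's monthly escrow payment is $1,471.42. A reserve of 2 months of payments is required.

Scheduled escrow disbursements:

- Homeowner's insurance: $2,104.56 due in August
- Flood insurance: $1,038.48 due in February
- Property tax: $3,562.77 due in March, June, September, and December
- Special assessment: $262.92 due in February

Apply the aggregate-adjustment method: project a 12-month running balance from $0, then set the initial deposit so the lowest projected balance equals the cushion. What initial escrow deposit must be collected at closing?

$6,287.26

Cushion = 2 × $1,471.42 = $2,942.84
Trial balance (start $0, +$1,471.42 each month, − disbursements):
  Jun: +$1,471.42 − $3,562.77 → -$2,091.35
  Jul: +$1,471.42 → -$619.93
  Aug: +$1,471.42 − $2,104.56 → -$1,253.07
  Sep: +$1,471.42 − $3,562.77 → -$3,344.42
  Oct: +$1,471.42 → -$1,873.00
  Nov: +$1,471.42 → -$401.58
  Dec: +$1,471.42 − $3,562.77 → -$2,492.93
  Jan: +$1,471.42 → -$1,021.51
  Feb: +$1,471.42 − $1,301.40 → -$851.49
  Mar: +$1,471.42 − $3,562.77 → -$2,942.84
  Apr: +$1,471.42 → -$1,471.42
  May: +$1,471.42 → $0.00
Lowest trial balance = -$3,344.42 (Sep)
Initial deposit = cushion − low point = $2,942.84 − (-$3,344.42) = $6,287.26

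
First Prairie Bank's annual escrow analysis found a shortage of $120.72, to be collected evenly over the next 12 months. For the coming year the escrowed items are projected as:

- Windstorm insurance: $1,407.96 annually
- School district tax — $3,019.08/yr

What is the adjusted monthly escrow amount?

$378.98

Windstorm insurance — $1,407.96
School district tax — $3,019.08
Total annual escrow = $4,427.04
Monthly escrow = $4,427.04 ÷ 12 = $368.92
Shortage per month = $120.72 / 12 = $10.06
New monthly escrow = $368.92 + $10.06 = $378.98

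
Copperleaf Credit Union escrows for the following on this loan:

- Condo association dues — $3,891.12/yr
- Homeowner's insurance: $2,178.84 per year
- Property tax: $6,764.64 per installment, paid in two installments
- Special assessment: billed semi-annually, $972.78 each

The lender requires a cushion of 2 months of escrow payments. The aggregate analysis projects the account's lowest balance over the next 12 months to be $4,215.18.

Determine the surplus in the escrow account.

Condo association dues = $3,891.12/yr
Homeowner's insurance = $2,178.84/yr
Property tax = $6,764.64 × 2 = $13,529.28/yr
Special assessment = $972.78 × 2 = $1,945.56/yr
Annual escrow total = $3,891.12 + $2,178.84 + $13,529.28 + $1,945.56 = $21,544.80
Base monthly escrow = $21,544.80 ÷ 12 = $1,795.40
Required cushion = 2 × $1,795.40 = $3,590.80
Excess over cushion: $4,215.18 − $3,590.80 = $624.38

$624.38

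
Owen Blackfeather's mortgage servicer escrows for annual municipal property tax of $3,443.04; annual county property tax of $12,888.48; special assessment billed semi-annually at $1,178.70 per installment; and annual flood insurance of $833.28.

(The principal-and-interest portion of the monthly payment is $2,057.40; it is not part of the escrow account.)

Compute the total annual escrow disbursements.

$19,522.20

Municipal property tax = $3,443.04
County property tax = $12,888.48
Special assessment = $1,178.70 × 2 = $2,357.40
Flood insurance = $833.28
Total per year = $3,443.04 + $12,888.48 + $2,357.40 + $833.28 = $19,522.20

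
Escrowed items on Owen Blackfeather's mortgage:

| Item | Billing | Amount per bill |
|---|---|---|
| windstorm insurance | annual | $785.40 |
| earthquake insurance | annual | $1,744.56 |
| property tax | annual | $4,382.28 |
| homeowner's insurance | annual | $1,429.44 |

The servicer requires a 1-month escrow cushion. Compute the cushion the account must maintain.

Windstorm insurance: $785.40
Earthquake insurance: $1,744.56
Property tax: $4,382.28
Homeowner's insurance: $1,429.44
Combined annual = $8,341.68
Per month = $8,341.68 ÷ 12 = $695.14
Required cushion = 1 × $695.14 = $695.14

$695.14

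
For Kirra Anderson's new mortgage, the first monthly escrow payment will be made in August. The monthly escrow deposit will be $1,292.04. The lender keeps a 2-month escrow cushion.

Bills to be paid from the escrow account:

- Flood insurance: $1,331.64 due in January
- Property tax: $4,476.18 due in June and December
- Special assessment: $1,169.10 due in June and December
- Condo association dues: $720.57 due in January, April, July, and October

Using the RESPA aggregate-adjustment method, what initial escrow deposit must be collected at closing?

Cushion = 2 × $1,292.04 = $2,584.08
Trial balance (start $0, +$1,292.04 each month, − disbursements):
  Aug: +$1,292.04 → $1,292.04
  Sep: +$1,292.04 → $2,584.08
  Oct: +$1,292.04 − $720.57 → $3,155.55
  Nov: +$1,292.04 → $4,447.59
  Dec: +$1,292.04 − $5,645.28 → $94.35
  Jan: +$1,292.04 − $2,052.21 → -$665.82
  Feb: +$1,292.04 → $626.22
  Mar: +$1,292.04 → $1,918.26
  Apr: +$1,292.04 − $720.57 → $2,489.73
  May: +$1,292.04 → $3,781.77
  Jun: +$1,292.04 − $5,645.28 → -$571.47
  Jul: +$1,292.04 − $720.57 → $0.00
Lowest trial balance = -$665.82 (Jan)
Initial deposit = cushion − low point = $2,584.08 − (-$665.82) = $3,249.90

$3,249.90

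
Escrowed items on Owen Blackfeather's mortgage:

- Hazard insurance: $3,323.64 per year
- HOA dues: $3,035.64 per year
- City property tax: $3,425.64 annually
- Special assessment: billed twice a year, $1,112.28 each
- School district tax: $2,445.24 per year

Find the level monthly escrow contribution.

Hazard insurance: $3,323.64 annually
HOA dues: $3,035.64 annually
City property tax: $3,425.64 annually
Special assessment: $1,112.28 × 2 = $2,224.56 annually
School district tax: $2,445.24 annually
Total annual escrow = $3,323.64 + $3,035.64 + $3,425.64 + $2,224.56 + $2,445.24 = $14,454.72
Monthly = $14,454.72 / 12 = $1,204.56

$1,204.56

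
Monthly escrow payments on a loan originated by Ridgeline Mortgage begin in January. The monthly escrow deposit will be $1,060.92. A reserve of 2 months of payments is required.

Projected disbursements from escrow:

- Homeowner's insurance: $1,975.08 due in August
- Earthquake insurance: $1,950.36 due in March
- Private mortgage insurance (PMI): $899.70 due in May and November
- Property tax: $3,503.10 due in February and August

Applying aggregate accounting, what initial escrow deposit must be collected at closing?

Cushion = 2 × $1,060.92 = $2,121.84
Trial balance (start $0, +$1,060.92 each month, − disbursements):
  Jan: +$1,060.92 → $1,060.92
  Feb: +$1,060.92 − $3,503.10 → -$1,381.26
  Mar: +$1,060.92 − $1,950.36 → -$2,270.70
  Apr: +$1,060.92 → -$1,209.78
  May: +$1,060.92 − $899.70 → -$1,048.56
  Jun: +$1,060.92 → $12.36
  Jul: +$1,060.92 → $1,073.28
  Aug: +$1,060.92 − $5,478.18 → -$3,343.98
  Sep: +$1,060.92 → -$2,283.06
  Oct: +$1,060.92 → -$1,222.14
  Nov: +$1,060.92 − $899.70 → -$1,060.92
  Dec: +$1,060.92 → $0.00
Lowest trial balance = -$3,343.98 (Aug)
Initial deposit = cushion − low point = $2,121.84 − (-$3,343.98) = $5,465.82

$5,465.82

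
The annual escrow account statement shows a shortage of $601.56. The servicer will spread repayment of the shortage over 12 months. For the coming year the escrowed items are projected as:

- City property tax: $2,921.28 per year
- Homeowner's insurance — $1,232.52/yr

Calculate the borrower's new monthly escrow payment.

$396.28

City property tax — $2,921.28
Homeowner's insurance — $1,232.52
Total annual escrow = $2,921.28 + $1,232.52 = $4,153.80
Monthly = $4,153.80 / 12 = $346.15
Shortage spread = $601.56 ÷ 12 = $50.13/mo
Adjusted monthly = $346.15 + $50.13 = $396.28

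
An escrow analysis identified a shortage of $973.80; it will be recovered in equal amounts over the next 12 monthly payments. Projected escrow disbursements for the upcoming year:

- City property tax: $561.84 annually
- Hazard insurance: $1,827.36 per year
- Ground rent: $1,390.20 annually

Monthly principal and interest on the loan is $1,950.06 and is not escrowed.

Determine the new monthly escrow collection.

$396.10

City property tax: $561.84/yr
Hazard insurance: $1,827.36/yr
Ground rent: $1,390.20/yr
Combined annual = $3,779.40
Per month = $3,779.40 / 12 = $314.95
Monthly shortage recovery: $973.80 ÷ 12 = $81.15
New monthly escrow = $314.95 + $81.15 = $396.10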